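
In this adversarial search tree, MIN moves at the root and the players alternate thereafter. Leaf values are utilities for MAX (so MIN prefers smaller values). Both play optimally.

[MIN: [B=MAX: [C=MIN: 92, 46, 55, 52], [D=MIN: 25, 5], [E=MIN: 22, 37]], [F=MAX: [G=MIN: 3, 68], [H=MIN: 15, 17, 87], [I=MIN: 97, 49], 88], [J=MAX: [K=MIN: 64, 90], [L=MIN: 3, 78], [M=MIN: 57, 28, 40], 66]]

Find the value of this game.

C (MIN): min(92, 46, 55, 52) = 46
D (MIN): min(25, 5) = 5
E (MIN): min(22, 37) = 22
B (MAX): max(46, 5, 22) = 46
G (MIN): min(3, 68) = 3
H (MIN): min(15, 17, 87) = 15
I (MIN): min(97, 49) = 49
F (MAX): max(3, 15, 49, 88) = 88
K (MIN): min(64, 90) = 64
L (MIN): min(3, 78) = 3
M (MIN): min(57, 28, 40) = 28
J (MAX): max(64, 3, 28, 66) = 66
Root (MIN): min(46, 88, 66) = 46

46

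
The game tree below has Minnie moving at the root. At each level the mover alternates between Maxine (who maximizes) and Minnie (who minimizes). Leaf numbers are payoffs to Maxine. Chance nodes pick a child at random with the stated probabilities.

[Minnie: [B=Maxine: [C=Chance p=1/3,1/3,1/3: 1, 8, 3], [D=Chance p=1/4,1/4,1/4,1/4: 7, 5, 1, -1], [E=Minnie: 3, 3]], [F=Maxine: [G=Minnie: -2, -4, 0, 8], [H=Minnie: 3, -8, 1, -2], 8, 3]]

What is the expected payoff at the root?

4

C (Chance): 1/3·1 + 1/3·8 + 1/3·3 = 4
D (Chance): 1/4·7 + 1/4·5 + 1/4·1 + 1/4·-1 = 3
E (Minnie): min(3, 3) = 3
B (Maxine): max(4, 3, 3) = 4
G (Minnie): min(-2, -4, 0, 8) = -4
H (Minnie): min(3, -8, 1, -2) = -8
F (Maxine): max(-4, -8, 8, 3) = 8
Root (Minnie): min(4, 8) = 4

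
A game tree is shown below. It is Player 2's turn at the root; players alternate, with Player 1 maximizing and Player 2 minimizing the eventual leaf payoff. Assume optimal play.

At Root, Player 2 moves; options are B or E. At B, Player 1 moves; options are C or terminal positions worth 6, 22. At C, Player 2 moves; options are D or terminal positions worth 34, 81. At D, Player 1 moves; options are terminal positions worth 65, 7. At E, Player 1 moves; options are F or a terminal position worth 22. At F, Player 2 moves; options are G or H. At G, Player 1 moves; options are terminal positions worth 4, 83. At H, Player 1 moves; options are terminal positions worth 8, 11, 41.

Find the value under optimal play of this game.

34

D (Player 1): max(65, 7) = 65
C (Player 2): min(65, 34, 81) = 34
B (Player 1): max(34, 6, 22) = 34
G (Player 1): max(4, 83) = 83
H (Player 1): max(8, 11, 41) = 41
F (Player 2): min(83, 41) = 41
E (Player 1): max(41, 22) = 41
Root (Player 2): min(34, 41) = 34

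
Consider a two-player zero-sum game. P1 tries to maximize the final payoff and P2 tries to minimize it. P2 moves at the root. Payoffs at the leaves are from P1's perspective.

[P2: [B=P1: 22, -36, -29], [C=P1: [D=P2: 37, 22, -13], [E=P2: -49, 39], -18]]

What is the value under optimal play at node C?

D: min(37, 22, -13) = -13
E: min(-49, 39) = -49
C: max(-13, -49, -18) = -13

-13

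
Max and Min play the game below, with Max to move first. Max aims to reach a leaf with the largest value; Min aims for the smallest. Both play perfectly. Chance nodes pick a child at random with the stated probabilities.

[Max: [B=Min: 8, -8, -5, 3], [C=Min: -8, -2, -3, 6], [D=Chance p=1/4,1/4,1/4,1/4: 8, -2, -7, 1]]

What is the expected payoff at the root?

B (Min): min(8, -8, -5, 3) = -8
C (Min): min(-8, -2, -3, 6) = -8
D (Chance): 1/4·8 + 1/4·-2 + 1/4·-7 + 1/4·1 = 0
Root (Max): max(-8, -8, 0) = 0

0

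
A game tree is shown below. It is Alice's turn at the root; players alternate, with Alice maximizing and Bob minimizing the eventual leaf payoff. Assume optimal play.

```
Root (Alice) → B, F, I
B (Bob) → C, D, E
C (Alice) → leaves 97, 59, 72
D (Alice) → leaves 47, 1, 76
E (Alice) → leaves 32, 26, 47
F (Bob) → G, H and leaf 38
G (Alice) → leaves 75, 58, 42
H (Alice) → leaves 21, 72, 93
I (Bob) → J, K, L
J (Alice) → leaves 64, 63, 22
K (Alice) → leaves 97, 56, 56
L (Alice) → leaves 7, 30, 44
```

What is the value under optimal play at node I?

J: max(64, 63, 22) = 64
K: max(97, 56, 56) = 97
L: max(7, 30, 44) = 44
I: min(64, 97, 44) = 44

44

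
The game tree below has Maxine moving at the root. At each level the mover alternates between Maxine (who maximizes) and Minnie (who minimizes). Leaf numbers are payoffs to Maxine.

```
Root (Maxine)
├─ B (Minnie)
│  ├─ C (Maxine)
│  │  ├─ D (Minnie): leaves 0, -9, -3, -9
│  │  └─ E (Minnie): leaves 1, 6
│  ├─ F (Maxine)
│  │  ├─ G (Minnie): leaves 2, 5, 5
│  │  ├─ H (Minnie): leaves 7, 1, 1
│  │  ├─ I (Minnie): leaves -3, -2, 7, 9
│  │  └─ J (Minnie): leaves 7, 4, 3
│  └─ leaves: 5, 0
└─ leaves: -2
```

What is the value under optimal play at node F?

G: min(2, 5, 5) = 2
H: min(7, 1, 1) = 1
I: min(-3, -2, 7, 9) = -3
J: min(7, 4, 3) = 3
F: max(2, 1, -3, 3) = 3

3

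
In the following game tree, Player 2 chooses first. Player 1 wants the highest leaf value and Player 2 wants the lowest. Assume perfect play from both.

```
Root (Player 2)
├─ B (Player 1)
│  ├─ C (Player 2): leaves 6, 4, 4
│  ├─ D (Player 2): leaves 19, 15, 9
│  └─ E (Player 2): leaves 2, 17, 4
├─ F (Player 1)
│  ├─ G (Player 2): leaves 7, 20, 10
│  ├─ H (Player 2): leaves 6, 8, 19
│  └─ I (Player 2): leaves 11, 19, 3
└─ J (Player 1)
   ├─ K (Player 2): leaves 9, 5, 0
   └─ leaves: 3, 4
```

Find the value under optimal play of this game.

C (Player 2): min(6, 4, 4) = 4
D (Player 2): min(19, 15, 9) = 9
E (Player 2): min(2, 17, 4) = 2
B (Player 1): max(4, 9, 2) = 9
G (Player 2): min(7, 20, 10) = 7
H (Player 2): min(6, 8, 19) = 6
I (Player 2): min(11, 19, 3) = 3
F (Player 1): max(7, 6, 3) = 7
K (Player 2): min(9, 5, 0) = 0
J (Player 1): max(0, 3, 4) = 4
Root (Player 2): min(9, 7, 4) = 4

4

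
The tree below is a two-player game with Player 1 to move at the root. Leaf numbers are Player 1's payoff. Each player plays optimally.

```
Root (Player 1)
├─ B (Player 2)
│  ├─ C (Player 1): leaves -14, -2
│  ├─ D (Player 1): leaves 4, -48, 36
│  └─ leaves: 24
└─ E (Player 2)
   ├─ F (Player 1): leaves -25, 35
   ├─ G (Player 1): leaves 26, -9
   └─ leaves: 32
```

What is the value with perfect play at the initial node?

C (Player 1): max(-14, -2) = -2
D (Player 1): max(4, -48, 36) = 36
B (Player 2): min(-2, 36, 24) = -2
F (Player 1): max(-25, 35) = 35
G (Player 1): max(26, -9) = 26
E (Player 2): min(35, 26, 32) = 26
Root (Player 1): max(-2, 26) = 26

26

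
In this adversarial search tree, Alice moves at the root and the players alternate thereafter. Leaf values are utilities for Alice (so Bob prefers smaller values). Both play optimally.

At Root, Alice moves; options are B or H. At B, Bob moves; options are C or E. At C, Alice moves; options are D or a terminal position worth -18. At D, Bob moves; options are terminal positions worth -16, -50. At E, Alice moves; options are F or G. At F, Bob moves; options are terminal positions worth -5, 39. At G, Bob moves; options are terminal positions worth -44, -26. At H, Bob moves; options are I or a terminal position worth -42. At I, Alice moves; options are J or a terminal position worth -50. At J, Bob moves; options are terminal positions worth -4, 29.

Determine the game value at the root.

D (Bob): min(-16, -50) = -50
C (Alice): max(-50, -18) = -18
F (Bob): min(-5, 39) = -5
G (Bob): min(-44, -26) = -44
E (Alice): max(-5, -44) = -5
B (Bob): min(-18, -5) = -18
J (Bob): min(-4, 29) = -4
I (Alice): max(-4, -50) = -4
H (Bob): min(-4, -42) = -42
Root (Alice): max(-18, -42) = -18

-18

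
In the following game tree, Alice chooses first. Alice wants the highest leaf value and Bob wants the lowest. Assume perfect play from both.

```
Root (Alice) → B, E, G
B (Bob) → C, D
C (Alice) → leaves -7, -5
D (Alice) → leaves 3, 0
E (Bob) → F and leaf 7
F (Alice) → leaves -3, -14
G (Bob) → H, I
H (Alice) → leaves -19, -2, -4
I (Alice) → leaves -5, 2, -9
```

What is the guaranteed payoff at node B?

C: max(-7, -5) = -5
D: max(3, 0) = 3
B: min(-5, 3) = -5

-5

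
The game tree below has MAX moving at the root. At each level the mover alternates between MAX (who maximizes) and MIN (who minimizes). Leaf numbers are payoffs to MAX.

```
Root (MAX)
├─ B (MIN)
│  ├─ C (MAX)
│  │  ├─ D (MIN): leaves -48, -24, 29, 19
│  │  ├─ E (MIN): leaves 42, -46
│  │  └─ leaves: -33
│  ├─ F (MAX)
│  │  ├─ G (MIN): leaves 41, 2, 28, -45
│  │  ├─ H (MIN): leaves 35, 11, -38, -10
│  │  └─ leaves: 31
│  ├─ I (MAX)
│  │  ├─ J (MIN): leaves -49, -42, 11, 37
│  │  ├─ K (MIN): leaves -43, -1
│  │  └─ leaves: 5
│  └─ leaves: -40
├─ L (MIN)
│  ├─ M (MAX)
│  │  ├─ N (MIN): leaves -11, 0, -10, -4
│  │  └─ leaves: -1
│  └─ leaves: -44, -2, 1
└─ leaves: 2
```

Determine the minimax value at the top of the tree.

D (MIN): min(-48, -24, 29, 19) = -48
E (MIN): min(42, -46) = -46
C (MAX): max(-48, -46, -33) = -33
G (MIN): min(41, 2, 28, -45) = -45
H (MIN): min(35, 11, -38, -10) = -38
F (MAX): max(-45, -38, 31) = 31
J (MIN): min(-49, -42, 11, 37) = -49
K (MIN): min(-43, -1) = -43
I (MAX): max(-49, -43, 5) = 5
B (MIN): min(-33, 31, 5, -40) = -40
N (MIN): min(-11, 0, -10, -4) = -11
M (MAX): max(-11, -1) = -1
L (MIN): min(-1, -44, -2, 1) = -44
Root (MAX): max(-40, -44, 2) = 2

2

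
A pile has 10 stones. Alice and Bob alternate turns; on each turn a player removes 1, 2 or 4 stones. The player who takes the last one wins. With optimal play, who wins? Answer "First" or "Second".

Positions where the player to move wins (W) vs loses (L):
i:   0  1  2  3  4  5  6  7  8  9 10
     L  W  W  L  W  W  L  W  W  L  W
Position 10 is W, so the first player wins.

First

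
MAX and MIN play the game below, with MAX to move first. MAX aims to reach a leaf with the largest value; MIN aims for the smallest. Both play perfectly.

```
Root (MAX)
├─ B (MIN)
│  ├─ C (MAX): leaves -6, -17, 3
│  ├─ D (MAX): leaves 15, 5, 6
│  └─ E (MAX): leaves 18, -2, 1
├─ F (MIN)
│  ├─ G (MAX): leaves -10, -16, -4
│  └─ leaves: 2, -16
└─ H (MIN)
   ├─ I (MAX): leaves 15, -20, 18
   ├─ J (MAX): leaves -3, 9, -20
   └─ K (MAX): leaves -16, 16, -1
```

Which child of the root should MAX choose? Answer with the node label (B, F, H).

H

C (MAX): max(-6, -17, 3) = 3
D (MAX): max(15, 5, 6) = 15
E (MAX): max(18, -2, 1) = 18
B (MIN): min(3, 15, 18) = 3
G (MAX): max(-10, -16, -4) = -4
F (MIN): min(-4, 2, -16) = -16
I (MAX): max(15, -20, 18) = 18
J (MAX): max(-3, 9, -20) = 9
K (MAX): max(-16, 16, -1) = 16
H (MIN): min(18, 9, 16) = 9
Root (MAX): max(3, -16, 9) = 9
MAX picks the child with the highest value: H (value 9).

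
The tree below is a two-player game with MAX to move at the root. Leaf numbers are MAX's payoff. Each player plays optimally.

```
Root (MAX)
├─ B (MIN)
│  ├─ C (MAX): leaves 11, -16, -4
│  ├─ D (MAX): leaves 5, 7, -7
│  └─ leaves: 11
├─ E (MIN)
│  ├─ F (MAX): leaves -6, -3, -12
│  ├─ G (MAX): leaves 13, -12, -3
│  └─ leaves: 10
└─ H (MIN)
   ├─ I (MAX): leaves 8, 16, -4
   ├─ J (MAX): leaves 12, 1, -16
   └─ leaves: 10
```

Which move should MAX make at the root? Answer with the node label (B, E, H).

C (MAX): max(11, -16, -4) = 11
D (MAX): max(5, 7, -7) = 7
B (MIN): min(11, 7, 11) = 7
F (MAX): max(-6, -3, -12) = -3
G (MAX): max(13, -12, -3) = 13
E (MIN): min(-3, 13, 10) = -3
I (MAX): max(8, 16, -4) = 16
J (MAX): max(12, 1, -16) = 12
H (MIN): min(16, 12, 10) = 10
Root (MAX): max(7, -3, 10) = 10
MAX picks the child with the highest value: H (value 10).

H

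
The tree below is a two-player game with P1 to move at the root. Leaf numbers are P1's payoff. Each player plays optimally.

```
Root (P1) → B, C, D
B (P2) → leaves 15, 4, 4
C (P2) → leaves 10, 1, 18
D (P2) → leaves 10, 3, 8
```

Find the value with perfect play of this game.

B (P2): min(15, 4, 4) = 4
C (P2): min(10, 1, 18) = 1
D (P2): min(10, 3, 8) = 3
Root (P1): max(4, 1, 3) = 4

4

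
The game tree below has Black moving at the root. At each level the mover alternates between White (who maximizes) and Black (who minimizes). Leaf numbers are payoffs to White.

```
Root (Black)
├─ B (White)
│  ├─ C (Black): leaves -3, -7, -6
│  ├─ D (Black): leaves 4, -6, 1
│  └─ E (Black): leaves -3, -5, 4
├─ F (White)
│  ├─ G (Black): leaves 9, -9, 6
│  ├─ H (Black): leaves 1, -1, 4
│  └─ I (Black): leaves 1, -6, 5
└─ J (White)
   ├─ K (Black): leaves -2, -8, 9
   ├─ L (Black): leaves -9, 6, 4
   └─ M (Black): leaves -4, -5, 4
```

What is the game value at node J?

-5

K: min(-2, -8, 9) = -8
L: min(-9, 6, 4) = -9
M: min(-4, -5, 4) = -5
J: max(-8, -9, -5) = -5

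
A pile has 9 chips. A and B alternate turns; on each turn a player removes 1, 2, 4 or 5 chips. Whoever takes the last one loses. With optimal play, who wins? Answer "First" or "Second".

First

Mark each pile size as W (mover wins) or L (mover loses):
i:   0  1  2  3  4  5  6  7  8  9
     W  L  W  W  L  W  W  L  W  W
Position 9 is W, so the first player wins.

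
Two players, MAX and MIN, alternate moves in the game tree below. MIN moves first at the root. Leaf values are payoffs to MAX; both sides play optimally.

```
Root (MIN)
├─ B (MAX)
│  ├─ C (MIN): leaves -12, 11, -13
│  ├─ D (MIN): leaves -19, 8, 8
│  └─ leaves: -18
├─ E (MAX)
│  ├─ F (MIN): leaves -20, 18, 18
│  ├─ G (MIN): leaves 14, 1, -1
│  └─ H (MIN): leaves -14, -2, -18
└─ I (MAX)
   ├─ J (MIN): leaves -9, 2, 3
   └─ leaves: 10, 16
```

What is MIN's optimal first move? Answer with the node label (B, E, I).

B

C (MIN): min(-12, 11, -13) = -13
D (MIN): min(-19, 8, 8) = -19
B (MAX): max(-13, -19, -18) = -13
F (MIN): min(-20, 18, 18) = -20
G (MIN): min(14, 1, -1) = -1
H (MIN): min(-14, -2, -18) = -18
E (MAX): max(-20, -1, -18) = -1
J (MIN): min(-9, 2, 3) = -9
I (MAX): max(-9, 10, 16) = 16
Root (MIN): min(-13, -1, 16) = -13
MIN picks the child with the lowest value: B (value -13).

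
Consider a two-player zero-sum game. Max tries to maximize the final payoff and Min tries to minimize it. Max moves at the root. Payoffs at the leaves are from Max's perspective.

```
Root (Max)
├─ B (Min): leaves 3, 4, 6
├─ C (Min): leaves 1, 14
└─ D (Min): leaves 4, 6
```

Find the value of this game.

4

B (Min): min(3, 4, 6) = 3
C (Min): min(1, 14) = 1
D (Min): min(4, 6) = 4
Root (Max): max(3, 1, 4) = 4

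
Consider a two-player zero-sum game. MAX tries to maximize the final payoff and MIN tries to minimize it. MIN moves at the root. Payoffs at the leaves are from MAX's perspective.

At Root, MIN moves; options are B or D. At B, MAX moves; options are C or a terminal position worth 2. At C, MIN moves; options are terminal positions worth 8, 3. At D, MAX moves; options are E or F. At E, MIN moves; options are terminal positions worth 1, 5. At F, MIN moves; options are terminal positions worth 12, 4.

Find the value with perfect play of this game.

3

C (MIN): min(8, 3) = 3
B (MAX): max(3, 2) = 3
E (MIN): min(1, 5) = 1
F (MIN): min(12, 4) = 4
D (MAX): max(1, 4) = 4
Root (MIN): min(3, 4) = 3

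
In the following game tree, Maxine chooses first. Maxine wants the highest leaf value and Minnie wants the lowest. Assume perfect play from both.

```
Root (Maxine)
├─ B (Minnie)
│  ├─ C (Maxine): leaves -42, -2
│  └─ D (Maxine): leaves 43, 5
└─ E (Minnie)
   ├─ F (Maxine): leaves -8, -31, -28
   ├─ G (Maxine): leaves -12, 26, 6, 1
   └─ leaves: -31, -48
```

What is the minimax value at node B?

-2

C: max(-42, -2) = -2
D: max(43, 5) = 43
B: min(-2, 43) = -2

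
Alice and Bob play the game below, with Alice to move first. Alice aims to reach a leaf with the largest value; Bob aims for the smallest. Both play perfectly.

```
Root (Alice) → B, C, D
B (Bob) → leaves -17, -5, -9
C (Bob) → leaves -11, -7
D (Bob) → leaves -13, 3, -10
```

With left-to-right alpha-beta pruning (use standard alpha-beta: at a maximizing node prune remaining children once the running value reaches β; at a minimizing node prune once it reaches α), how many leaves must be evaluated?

6

B [α=-∞,β=+∞]: v=-17
C [α=-17,β=+∞]: v=-11
D [α=-11,β=+∞]: v=-13 after child 1 ≤ α → α-cutoff, skip 2
Root [α=-∞,β=+∞]: v=-11
Leaves evaluated: 6 of 8.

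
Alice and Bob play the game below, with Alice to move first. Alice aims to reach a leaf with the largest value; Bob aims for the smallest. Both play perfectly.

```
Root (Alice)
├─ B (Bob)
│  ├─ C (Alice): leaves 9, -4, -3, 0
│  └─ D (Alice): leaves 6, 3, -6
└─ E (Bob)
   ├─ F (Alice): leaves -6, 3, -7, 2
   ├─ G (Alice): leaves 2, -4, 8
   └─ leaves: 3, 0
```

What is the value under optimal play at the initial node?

C (Alice): max(9, -4, -3, 0) = 9
D (Alice): max(6, 3, -6) = 6
B (Bob): min(9, 6) = 6
F (Alice): max(-6, 3, -7, 2) = 3
G (Alice): max(2, -4, 8) = 8
E (Bob): min(3, 8, 3, 0) = 0
Root (Alice): max(6, 0) = 6

6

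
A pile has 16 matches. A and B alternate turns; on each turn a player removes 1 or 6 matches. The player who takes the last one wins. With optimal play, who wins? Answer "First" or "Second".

Compute winning (W) and losing (L) positions by backward induction:
i:   0  1  2  3  4  5  6  7  8  9 10 11 12 13 14 15 16
     L  W  L  W  L  W  W  L  W  L  W  L  W  W  L  W  L
Position 16 is L, so the second player wins.

Second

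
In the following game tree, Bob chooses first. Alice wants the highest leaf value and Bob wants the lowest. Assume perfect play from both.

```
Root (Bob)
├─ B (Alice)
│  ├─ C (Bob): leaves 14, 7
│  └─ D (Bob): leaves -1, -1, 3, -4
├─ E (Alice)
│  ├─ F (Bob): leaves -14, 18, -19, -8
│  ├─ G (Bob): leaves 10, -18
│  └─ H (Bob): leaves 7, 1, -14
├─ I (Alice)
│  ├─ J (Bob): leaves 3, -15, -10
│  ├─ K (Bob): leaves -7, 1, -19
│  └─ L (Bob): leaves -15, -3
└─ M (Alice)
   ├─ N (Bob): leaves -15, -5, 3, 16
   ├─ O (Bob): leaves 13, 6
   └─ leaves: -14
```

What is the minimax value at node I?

J: min(3, -15, -10) = -15
K: min(-7, 1, -19) = -19
L: min(-15, -3) = -15
I: max(-15, -19, -15) = -15

-15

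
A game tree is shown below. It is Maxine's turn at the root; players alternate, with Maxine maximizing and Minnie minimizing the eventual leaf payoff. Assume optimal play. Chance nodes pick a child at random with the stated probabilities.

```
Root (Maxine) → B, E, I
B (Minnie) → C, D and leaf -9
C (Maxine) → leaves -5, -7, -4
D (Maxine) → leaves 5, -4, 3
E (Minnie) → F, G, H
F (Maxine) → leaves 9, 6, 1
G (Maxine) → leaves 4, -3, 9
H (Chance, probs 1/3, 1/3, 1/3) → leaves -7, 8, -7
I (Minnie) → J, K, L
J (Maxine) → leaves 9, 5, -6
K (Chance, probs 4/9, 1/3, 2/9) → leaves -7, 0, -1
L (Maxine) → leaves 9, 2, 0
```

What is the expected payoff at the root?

C (Maxine): max(-5, -7, -4) = -4
D (Maxine): max(5, -4, 3) = 5
B (Minnie): min(-4, 5, -9) = -9
F (Maxine): max(9, 6, 1) = 9
G (Maxine): max(4, -3, 9) = 9
H (Chance): 1/3·-7 + 1/3·8 + 1/3·-7 = -2
E (Minnie): min(9, 9, -2) = -2
J (Maxine): max(9, 5, -6) = 9
K (Chance): 4/9·-7 + 1/3·0 + 2/9·-1 = -3.33
L (Maxine): max(9, 2, 0) = 9
I (Minnie): min(9, -3.33, 9) = -3.33
Root (Maxine): max(-9, -2, -3.33) = -2

-2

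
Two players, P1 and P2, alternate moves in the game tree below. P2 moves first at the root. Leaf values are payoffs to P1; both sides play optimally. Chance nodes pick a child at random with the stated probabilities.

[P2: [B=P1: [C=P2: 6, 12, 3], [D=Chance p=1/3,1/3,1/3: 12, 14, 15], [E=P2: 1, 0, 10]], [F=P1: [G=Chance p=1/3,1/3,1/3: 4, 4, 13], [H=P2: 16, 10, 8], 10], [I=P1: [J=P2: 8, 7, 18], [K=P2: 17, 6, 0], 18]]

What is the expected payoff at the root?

10

C (P2): min(6, 12, 3) = 3
D (Chance): 1/3·12 + 1/3·14 + 1/3·15 = 13.67
E (P2): min(1, 0, 10) = 0
B (P1): max(3, 13.67, 0) = 13.67
G (Chance): 1/3·4 + 1/3·4 + 1/3·13 = 7
H (P2): min(16, 10, 8) = 8
F (P1): max(7, 8, 10) = 10
J (P2): min(8, 7, 18) = 7
K (P2): min(17, 6, 0) = 0
I (P1): max(7, 0, 18) = 18
Root (P2): min(13.67, 10, 18) = 10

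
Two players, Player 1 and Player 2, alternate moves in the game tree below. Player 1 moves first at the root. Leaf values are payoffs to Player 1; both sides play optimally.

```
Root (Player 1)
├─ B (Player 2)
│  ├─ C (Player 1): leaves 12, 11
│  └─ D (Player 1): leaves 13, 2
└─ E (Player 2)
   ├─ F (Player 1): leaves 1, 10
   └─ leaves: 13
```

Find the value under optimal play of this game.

C (Player 1): max(12, 11) = 12
D (Player 1): max(13, 2) = 13
B (Player 2): min(12, 13) = 12
F (Player 1): max(1, 10) = 10
E (Player 2): min(10, 13) = 10
Root (Player 1): max(12, 10) = 12

12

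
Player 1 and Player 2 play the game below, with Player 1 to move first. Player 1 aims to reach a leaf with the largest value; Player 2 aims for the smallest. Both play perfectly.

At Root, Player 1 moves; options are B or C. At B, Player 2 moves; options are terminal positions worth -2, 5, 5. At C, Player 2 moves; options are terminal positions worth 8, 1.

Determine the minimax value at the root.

B (Player 2): min(-2, 5, 5) = -2
C (Player 2): min(8, 1) = 1
Root (Player 1): max(-2, 1) = 1

1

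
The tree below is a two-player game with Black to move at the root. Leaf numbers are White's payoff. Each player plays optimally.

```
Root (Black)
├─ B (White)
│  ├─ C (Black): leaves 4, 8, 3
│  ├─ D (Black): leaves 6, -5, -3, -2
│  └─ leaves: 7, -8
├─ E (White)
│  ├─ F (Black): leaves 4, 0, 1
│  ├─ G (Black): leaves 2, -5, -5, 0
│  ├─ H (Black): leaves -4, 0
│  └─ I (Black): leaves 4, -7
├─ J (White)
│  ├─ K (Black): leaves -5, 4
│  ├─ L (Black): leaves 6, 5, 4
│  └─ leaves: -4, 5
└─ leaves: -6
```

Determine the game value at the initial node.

C (Black): min(4, 8, 3) = 3
D (Black): min(6, -5, -3, -2) = -5
B (White): max(3, -5, 7, -8) = 7
F (Black): min(4, 0, 1) = 0
G (Black): min(2, -5, -5, 0) = -5
H (Black): min(-4, 0) = -4
I (Black): min(4, -7) = -7
E (White): max(0, -5, -4, -7) = 0
K (Black): min(-5, 4) = -5
L (Black): min(6, 5, 4) = 4
J (White): max(-5, 4, -4, 5) = 5
Root (Black): min(7, 0, 5, -6) = -6

-6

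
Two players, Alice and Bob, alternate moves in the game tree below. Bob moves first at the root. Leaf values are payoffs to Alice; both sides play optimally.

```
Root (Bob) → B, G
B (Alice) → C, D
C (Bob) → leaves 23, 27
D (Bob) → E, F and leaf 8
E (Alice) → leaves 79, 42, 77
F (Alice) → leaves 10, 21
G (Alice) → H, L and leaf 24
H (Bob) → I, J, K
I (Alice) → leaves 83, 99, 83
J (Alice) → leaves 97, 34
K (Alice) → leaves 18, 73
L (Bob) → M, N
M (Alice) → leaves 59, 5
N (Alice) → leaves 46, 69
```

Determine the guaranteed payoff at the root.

C (Bob): min(23, 27) = 23
E (Alice): max(79, 42, 77) = 79
F (Alice): max(10, 21) = 21
D (Bob): min(79, 21, 8) = 8
B (Alice): max(23, 8) = 23
I (Alice): max(83, 99, 83) = 99
J (Alice): max(97, 34) = 97
K (Alice): max(18, 73) = 73
H (Bob): min(99, 97, 73) = 73
M (Alice): max(59, 5) = 59
N (Alice): max(46, 69) = 69
L (Bob): min(59, 69) = 59
G (Alice): max(73, 59, 24) = 73
Root (Bob): min(23, 73) = 23

23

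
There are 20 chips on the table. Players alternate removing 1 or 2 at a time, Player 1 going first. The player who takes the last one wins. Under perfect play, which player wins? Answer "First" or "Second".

W/L table (W = player to move can force a win):
i:   0  1  2  3  4  5  6  7  8  9 10 11 12 13 14 15 16 17 18 19 20
     L  W  W  L  W  W  L  W  W  L  W  W  L  W  W  L  W  W  L  W  W
Position 20 is W, so the first player wins.

First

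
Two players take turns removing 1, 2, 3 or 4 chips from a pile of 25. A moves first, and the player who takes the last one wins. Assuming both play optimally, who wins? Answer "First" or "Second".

W/L table (W = player to move can force a win):
i:   0  1  2  3  4  5  6  7  8  9 10 11 12 13 14 15 16 17 18 19 20 21 22 23 24 25
     L  W  W  W  W  L  W  W  W  W  L  W  W  W  W  L  W  W  W  W  L  W  W  W  W  L
Position 25 is L, so the second player wins.

Second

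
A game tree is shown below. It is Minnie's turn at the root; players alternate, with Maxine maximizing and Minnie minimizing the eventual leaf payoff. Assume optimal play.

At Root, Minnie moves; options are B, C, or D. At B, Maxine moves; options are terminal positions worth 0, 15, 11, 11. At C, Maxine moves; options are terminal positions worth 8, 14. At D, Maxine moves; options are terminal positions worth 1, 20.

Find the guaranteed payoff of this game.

14

B (Maxine): max(0, 15, 11, 11) = 15
C (Maxine): max(8, 14) = 14
D (Maxine): max(1, 20) = 20
Root (Minnie): min(15, 14, 20) = 14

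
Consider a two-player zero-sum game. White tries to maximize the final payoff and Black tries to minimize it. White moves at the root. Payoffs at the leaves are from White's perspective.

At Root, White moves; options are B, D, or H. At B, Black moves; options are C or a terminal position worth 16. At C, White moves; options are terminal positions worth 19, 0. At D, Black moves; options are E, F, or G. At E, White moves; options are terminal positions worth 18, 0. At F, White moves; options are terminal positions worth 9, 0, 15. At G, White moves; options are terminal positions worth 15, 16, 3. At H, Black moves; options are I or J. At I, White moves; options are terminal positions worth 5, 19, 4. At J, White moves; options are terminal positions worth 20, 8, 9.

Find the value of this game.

C (White): max(19, 0) = 19
B (Black): min(19, 16) = 16
E (White): max(18, 0) = 18
F (White): max(9, 0, 15) = 15
G (White): max(15, 16, 3) = 16
D (Black): min(18, 15, 16) = 15
I (White): max(5, 19, 4) = 19
J (White): max(20, 8, 9) = 20
H (Black): min(19, 20) = 19
Root (White): max(16, 15, 19) = 19

19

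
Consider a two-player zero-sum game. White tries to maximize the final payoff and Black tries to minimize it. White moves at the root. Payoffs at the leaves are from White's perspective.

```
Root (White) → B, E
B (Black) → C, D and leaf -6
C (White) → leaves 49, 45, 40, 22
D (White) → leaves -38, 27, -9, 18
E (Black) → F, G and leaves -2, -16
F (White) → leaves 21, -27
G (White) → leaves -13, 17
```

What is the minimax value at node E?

F: max(21, -27) = 21
G: max(-13, 17) = 17
E: min(21, 17, -2, -16) = -16

-16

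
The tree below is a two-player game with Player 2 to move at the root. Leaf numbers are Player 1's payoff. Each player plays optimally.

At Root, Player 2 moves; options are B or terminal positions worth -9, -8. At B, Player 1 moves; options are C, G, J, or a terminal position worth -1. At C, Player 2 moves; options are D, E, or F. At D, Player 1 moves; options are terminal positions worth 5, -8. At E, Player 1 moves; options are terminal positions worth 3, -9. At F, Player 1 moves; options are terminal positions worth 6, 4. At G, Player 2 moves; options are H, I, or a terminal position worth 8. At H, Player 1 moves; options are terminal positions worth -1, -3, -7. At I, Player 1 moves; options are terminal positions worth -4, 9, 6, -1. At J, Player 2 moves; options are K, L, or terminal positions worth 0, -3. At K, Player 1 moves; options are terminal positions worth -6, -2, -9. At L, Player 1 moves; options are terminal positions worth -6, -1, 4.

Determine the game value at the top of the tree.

D (Player 1): max(5, -8) = 5
E (Player 1): max(3, -9) = 3
F (Player 1): max(6, 4) = 6
C (Player 2): min(5, 3, 6) = 3
H (Player 1): max(-1, -3, -7) = -1
I (Player 1): max(-4, 9, 6, -1) = 9
G (Player 2): min(-1, 9, 8) = -1
K (Player 1): max(-6, -2, -9) = -2
L (Player 1): max(-6, -1, 4) = 4
J (Player 2): min(-2, 4, 0, -3) = -3
B (Player 1): max(3, -1, -3, -1) = 3
Root (Player 2): min(3, -9, -8) = -9

-9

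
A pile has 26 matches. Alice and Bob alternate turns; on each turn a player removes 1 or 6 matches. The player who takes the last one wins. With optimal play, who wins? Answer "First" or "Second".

W/L table (W = player to move can force a win):
i:   0  1  2  3  4  5  6  7  8  9 10 11 12 13 14 15 16 17 18 19 20 21 22 23 24 25 26
     L  W  L  W  L  W  W  L  W  L  W  L  W  W  L  W  L  W  L  W  W  L  W  L  W  L  W
Position 26 is W, so the first player wins.

First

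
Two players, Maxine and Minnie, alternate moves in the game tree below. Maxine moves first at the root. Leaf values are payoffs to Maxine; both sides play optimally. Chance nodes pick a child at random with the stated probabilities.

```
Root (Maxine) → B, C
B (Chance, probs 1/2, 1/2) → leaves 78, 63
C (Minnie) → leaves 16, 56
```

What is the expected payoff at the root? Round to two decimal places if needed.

B (Chance): 1/2·78 + 1/2·63 = 70.5
C (Minnie): min(16, 56) = 16
Root (Maxine): max(70.5, 16) = 70.5

70.5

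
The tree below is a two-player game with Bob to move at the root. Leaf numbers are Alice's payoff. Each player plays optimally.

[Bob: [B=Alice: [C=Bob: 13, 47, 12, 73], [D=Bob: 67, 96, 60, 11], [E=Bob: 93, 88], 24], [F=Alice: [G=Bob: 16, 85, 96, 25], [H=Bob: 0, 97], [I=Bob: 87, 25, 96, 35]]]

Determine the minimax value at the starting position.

25

C (Bob): min(13, 47, 12, 73) = 12
D (Bob): min(67, 96, 60, 11) = 11
E (Bob): min(93, 88) = 88
B (Alice): max(12, 11, 88, 24) = 88
G (Bob): min(16, 85, 96, 25) = 16
H (Bob): min(0, 97) = 0
I (Bob): min(87, 25, 96, 35) = 25
F (Alice): max(16, 0, 25) = 25
Root (Bob): min(88, 25) = 25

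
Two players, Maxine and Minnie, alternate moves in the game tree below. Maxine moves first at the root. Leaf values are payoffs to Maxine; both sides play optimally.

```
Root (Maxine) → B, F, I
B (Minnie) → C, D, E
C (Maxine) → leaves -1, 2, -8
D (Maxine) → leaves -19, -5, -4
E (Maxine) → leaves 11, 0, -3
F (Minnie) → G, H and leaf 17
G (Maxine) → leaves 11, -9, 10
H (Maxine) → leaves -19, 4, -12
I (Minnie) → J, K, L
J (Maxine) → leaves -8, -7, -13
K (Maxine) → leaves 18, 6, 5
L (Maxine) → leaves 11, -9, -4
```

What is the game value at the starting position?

4

C (Maxine): max(-1, 2, -8) = 2
D (Maxine): max(-19, -5, -4) = -4
E (Maxine): max(11, 0, -3) = 11
B (Minnie): min(2, -4, 11) = -4
G (Maxine): max(11, -9, 10) = 11
H (Maxine): max(-19, 4, -12) = 4
F (Minnie): min(11, 4, 17) = 4
J (Maxine): max(-8, -7, -13) = -7
K (Maxine): max(18, 6, 5) = 18
L (Maxine): max(11, -9, -4) = 11
I (Minnie): min(-7, 18, 11) = -7
Root (Maxine): max(-4, 4, -7) = 4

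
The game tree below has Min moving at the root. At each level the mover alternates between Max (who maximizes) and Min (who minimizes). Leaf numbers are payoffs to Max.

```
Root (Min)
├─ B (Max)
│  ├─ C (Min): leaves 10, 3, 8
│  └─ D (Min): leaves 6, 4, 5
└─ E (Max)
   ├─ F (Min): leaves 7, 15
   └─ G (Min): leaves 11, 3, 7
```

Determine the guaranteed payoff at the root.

C (Min): min(10, 3, 8) = 3
D (Min): min(6, 4, 5) = 4
B (Max): max(3, 4) = 4
F (Min): min(7, 15) = 7
G (Min): min(11, 3, 7) = 3
E (Max): max(7, 3) = 7
Root (Min): min(4, 7) = 4

4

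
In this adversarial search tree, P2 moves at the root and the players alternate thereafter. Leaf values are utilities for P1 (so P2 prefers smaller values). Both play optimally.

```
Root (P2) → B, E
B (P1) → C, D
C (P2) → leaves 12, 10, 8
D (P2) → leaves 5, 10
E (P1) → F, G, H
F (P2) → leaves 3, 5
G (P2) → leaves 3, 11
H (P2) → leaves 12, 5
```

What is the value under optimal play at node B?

8

C: min(12, 10, 8) = 8
D: min(5, 10) = 5
B: max(8, 5) = 8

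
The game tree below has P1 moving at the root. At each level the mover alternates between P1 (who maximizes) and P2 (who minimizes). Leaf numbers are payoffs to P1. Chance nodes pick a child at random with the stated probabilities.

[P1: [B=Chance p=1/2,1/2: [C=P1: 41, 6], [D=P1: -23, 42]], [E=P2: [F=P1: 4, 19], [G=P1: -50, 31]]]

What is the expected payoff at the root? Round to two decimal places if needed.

41.5

C (P1): max(41, 6) = 41
D (P1): max(-23, 42) = 42
B (Chance): 1/2·41 + 1/2·42 = 41.5
F (P1): max(4, 19) = 19
G (P1): max(-50, 31) = 31
E (P2): min(19, 31) = 19
Root (P1): max(41.5, 19) = 41.5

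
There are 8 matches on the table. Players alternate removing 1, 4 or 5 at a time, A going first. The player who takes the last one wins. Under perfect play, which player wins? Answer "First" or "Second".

Second

Mark each pile size as W (mover wins) or L (mover loses):
i:   0  1  2  3  4  5  6  7  8
     L  W  L  W  W  W  W  W  L
Position 8 is L, so the second player wins.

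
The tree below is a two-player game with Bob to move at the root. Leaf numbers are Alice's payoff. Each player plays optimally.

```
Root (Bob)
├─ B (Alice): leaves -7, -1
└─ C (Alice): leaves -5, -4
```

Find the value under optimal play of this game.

B (Alice): max(-7, -1) = -1
C (Alice): max(-5, -4) = -4
Root (Bob): min(-1, -4) = -4

-4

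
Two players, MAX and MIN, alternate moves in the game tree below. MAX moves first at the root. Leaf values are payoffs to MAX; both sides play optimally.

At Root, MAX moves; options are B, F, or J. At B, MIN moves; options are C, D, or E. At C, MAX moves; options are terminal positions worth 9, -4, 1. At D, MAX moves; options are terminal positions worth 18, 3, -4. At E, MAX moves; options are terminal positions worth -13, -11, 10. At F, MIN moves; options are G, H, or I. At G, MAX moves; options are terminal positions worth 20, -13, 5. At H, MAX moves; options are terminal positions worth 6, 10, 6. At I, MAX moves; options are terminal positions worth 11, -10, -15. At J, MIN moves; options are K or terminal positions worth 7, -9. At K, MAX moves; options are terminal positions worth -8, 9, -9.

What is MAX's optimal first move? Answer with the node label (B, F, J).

C (MAX): max(9, -4, 1) = 9
D (MAX): max(18, 3, -4) = 18
E (MAX): max(-13, -11, 10) = 10
B (MIN): min(9, 18, 10) = 9
G (MAX): max(20, -13, 5) = 20
H (MAX): max(6, 10, 6) = 10
I (MAX): max(11, -10, -15) = 11
F (MIN): min(20, 10, 11) = 10
K (MAX): max(-8, 9, -9) = 9
J (MIN): min(9, 7, -9) = -9
Root (MAX): max(9, 10, -9) = 10
MAX picks the child with the highest value: F (value 10).

F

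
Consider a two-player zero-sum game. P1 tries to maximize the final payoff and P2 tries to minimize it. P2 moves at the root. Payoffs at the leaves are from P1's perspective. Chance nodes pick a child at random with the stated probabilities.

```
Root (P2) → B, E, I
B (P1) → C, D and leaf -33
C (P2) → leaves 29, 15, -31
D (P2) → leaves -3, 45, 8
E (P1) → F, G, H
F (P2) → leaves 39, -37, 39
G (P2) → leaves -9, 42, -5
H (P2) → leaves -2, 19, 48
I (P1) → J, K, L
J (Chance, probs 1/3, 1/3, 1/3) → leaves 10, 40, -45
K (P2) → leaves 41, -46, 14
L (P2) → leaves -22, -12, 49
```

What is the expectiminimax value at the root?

C (P2): min(29, 15, -31) = -31
D (P2): min(-3, 45, 8) = -3
B (P1): max(-31, -3, -33) = -3
F (P2): min(39, -37, 39) = -37
G (P2): min(-9, 42, -5) = -9
H (P2): min(-2, 19, 48) = -2
E (P1): max(-37, -9, -2) = -2
J (Chance): 1/3·10 + 1/3·40 + 1/3·-45 = 1.67
K (P2): min(41, -46, 14) = -46
L (P2): min(-22, -12, 49) = -22
I (P1): max(1.67, -46, -22) = 1.67
Root (P2): min(-3, -2, 1.67) = -3

-3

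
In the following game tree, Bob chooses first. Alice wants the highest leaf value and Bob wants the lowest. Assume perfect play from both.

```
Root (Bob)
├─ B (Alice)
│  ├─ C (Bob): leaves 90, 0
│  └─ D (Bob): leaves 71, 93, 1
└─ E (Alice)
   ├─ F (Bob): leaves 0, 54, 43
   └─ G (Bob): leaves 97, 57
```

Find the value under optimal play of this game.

1

C (Bob): min(90, 0) = 0
D (Bob): min(71, 93, 1) = 1
B (Alice): max(0, 1) = 1
F (Bob): min(0, 54, 43) = 0
G (Bob): min(97, 57) = 57
E (Alice): max(0, 57) = 57
Root (Bob): min(1, 57) = 1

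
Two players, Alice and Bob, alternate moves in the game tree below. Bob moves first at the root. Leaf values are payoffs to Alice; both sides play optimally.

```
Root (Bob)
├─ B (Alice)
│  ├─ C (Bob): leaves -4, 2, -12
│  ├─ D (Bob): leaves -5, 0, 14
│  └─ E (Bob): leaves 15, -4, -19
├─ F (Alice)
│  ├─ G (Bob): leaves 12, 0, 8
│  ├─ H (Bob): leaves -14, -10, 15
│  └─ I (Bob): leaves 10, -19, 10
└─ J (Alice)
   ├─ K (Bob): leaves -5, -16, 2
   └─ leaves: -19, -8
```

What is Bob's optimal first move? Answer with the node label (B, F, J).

C (Bob): min(-4, 2, -12) = -12
D (Bob): min(-5, 0, 14) = -5
E (Bob): min(15, -4, -19) = -19
B (Alice): max(-12, -5, -19) = -5
G (Bob): min(12, 0, 8) = 0
H (Bob): min(-14, -10, 15) = -14
I (Bob): min(10, -19, 10) = -19
F (Alice): max(0, -14, -19) = 0
K (Bob): min(-5, -16, 2) = -16
J (Alice): max(-16, -19, -8) = -8
Root (Bob): min(-5, 0, -8) = -8
Bob picks the child with the lowest value: J (value -8).

J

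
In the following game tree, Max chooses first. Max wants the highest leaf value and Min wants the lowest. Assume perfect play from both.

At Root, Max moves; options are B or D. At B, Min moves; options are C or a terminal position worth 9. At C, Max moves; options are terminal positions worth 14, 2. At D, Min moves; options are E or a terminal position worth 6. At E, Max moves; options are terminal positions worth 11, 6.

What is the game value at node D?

E: max(11, 6) = 11
D: min(11, 6) = 6

6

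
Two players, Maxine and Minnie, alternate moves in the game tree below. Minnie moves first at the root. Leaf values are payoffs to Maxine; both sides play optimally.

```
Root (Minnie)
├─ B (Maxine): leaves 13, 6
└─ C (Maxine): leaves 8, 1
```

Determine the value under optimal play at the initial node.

B (Maxine): max(13, 6) = 13
C (Maxine): max(8, 1) = 8
Root (Minnie): min(13, 8) = 8

8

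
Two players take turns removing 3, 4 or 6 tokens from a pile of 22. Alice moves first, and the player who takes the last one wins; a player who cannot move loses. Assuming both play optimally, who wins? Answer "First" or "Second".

First

Mark each pile size as W (mover wins) or L (mover loses):
i:   0  1  2  3  4  5  6  7  8  9 10 11 12 13 14 15 16 17 18 19 20 21 22
     L  L  L  W  W  W  W  W  W  L  L  L  W  W  W  W  W  W  L  L  L  W  W
Position 22 is W, so the first player wins.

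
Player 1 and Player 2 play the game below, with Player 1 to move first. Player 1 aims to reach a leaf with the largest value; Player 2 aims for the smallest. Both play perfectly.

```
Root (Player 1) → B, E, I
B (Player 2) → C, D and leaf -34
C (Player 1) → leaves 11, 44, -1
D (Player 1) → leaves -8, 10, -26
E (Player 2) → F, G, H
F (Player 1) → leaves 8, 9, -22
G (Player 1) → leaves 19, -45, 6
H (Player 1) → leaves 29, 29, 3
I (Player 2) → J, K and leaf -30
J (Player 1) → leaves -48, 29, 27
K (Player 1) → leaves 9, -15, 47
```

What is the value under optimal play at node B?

-34

C: max(11, 44, -1) = 44
D: max(-8, 10, -26) = 10
B: min(44, 10, -34) = -34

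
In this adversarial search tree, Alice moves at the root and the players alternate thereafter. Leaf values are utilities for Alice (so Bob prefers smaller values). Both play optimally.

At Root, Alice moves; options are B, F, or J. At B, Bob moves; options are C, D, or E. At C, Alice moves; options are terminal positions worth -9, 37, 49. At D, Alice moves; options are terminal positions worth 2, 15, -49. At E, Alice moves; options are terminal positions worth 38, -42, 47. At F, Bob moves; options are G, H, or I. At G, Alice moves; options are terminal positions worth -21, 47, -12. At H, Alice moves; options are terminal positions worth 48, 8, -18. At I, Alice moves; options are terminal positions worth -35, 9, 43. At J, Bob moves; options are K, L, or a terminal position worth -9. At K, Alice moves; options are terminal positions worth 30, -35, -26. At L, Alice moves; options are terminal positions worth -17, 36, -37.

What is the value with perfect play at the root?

C (Alice): max(-9, 37, 49) = 49
D (Alice): max(2, 15, -49) = 15
E (Alice): max(38, -42, 47) = 47
B (Bob): min(49, 15, 47) = 15
G (Alice): max(-21, 47, -12) = 47
H (Alice): max(48, 8, -18) = 48
I (Alice): max(-35, 9, 43) = 43
F (Bob): min(47, 48, 43) = 43
K (Alice): max(30, -35, -26) = 30
L (Alice): max(-17, 36, -37) = 36
J (Bob): min(30, 36, -9) = -9
Root (Alice): max(15, 43, -9) = 43

43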